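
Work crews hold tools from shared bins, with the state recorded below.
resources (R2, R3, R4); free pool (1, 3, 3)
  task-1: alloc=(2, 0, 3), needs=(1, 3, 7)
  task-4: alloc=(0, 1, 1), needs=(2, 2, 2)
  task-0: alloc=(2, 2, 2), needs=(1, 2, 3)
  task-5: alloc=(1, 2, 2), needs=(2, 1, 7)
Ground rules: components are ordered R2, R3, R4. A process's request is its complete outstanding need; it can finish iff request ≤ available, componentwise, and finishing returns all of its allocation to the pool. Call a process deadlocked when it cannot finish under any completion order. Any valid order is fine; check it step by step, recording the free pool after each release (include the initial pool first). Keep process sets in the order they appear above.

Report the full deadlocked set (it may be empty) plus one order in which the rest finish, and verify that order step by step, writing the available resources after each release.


The deadlocked set is task-1 and task-5.
Key observation: the pool after task-0, task-4 is (3, 6, 6); every surviving request exceeds it in R4, so progress ends there.
The rest can finish in the order task-0, task-4. Step-by-step check:
  pool = (1, 3, 3)
  task-0: need (1, 2, 3) fits (1, 3, 3); releases (2, 2, 2), pool now (3, 5, 5)
  task-4: need (2, 2, 2) fits (3, 5, 5); releases (0, 1, 1), pool now (3, 6, 6)
None of the blocked processes ever fits:
  task-1 still needs (1, 3, 7) but only (3, 6, 6) is free — short on R4
  task-5 still needs (2, 1, 7) but only (3, 6, 6) is free — short on R4


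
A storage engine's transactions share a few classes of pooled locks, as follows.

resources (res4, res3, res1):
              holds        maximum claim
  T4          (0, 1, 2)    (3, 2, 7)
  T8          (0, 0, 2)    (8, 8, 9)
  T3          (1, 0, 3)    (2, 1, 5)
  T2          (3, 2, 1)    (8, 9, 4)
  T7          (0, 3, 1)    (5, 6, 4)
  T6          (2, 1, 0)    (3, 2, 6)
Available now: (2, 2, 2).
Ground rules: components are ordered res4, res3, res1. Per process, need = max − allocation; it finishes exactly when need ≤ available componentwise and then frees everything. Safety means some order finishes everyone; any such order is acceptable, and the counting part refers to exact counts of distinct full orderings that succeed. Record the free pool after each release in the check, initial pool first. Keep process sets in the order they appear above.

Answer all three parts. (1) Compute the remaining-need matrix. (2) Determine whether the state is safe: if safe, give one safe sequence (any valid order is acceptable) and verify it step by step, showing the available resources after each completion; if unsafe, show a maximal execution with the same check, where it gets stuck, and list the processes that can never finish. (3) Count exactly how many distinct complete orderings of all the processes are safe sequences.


(1) Need matrix, components ordered res4, res3, res1:
  T4: (3, 1, 5)
  T8: (8, 8, 7)
  T3: (1, 1, 2)
  T2: (5, 7, 3)
  T7: (5, 3, 3)
  T6: (1, 1, 6)
(2) SAFE. One safe sequence: T3, T4, T6, T7, T2, T8.
Key observation: at T3 the run first touches a limit — (1, 1, 2) against (2, 2, 2), exact on a resource it actually requests.
Step-by-step check:
  pool = (2, 2, 2)
  T3: need (1, 1, 2) fits (2, 2, 2); releases (1, 0, 3), pool now (3, 2, 5)
  T4: need (3, 1, 5) fits (3, 2, 5); releases (0, 1, 2), pool now (3, 3, 7)
  T6: need (1, 1, 6) fits (3, 3, 7); releases (2, 1, 0), pool now (5, 4, 7)
  T7: need (5, 3, 3) fits (5, 4, 7); releases (0, 3, 1), pool now (5, 7, 8)
  T2: need (5, 7, 3) fits (5, 7, 8); releases (3, 2, 1), pool now (8, 9, 9)
  T8: need (8, 8, 7) fits (8, 9, 9); releases (0, 0, 2), pool now (8, 9, 11)
(3) Precisely 1 of the possible complete orderings is a safe sequence.


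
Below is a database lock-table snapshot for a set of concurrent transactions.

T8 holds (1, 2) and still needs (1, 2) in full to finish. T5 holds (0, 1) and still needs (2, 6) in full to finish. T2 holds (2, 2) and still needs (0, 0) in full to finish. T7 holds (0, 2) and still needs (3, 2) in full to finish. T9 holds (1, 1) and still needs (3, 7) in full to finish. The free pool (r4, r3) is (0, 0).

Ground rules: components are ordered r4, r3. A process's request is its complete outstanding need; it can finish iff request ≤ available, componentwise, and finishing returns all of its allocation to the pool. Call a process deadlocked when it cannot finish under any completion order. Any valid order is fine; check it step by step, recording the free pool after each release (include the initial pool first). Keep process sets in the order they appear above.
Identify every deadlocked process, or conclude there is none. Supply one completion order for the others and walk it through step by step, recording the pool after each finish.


The deadlocked set is empty.
Key observation: T2 fits the free pool immediately, and its release cascades until everyone finishes.
The rest can finish in the order T2, T8, T7, T5, T9. Verifying each step:
  pool = (0, 0)
  T2 needs (0, 0) <= (0, 0) -> finishes; pool += (2, 2) = (2, 2)
  T8 needs (1, 2) <= (2, 2) -> finishes; pool += (1, 2) = (3, 4)
  T7 needs (3, 2) <= (3, 4) -> finishes; pool += (0, 2) = (3, 6)
  T5 needs (2, 6) <= (3, 6) -> finishes; pool += (0, 1) = (3, 7)
  T9 needs (3, 7) <= (3, 7) -> finishes; pool += (1, 1) = (4, 8)


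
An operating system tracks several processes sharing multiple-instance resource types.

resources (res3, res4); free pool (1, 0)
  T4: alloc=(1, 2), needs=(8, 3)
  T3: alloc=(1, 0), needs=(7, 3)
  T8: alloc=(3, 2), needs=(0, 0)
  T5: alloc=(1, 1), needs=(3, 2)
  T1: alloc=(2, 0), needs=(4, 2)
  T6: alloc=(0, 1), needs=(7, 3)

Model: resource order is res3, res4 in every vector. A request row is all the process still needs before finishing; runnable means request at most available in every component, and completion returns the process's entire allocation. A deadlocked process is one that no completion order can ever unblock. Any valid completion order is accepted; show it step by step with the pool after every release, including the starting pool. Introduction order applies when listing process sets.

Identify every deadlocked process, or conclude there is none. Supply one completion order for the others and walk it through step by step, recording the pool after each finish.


The deadlocked set is empty.
Key observation: T8 leads a chain of completions in which each release enables another process.
The rest can finish in the order T8, T1, T5, T3, T6, T4. Step-by-step check:
  pool = (1, 0)
  T8 needs (0, 0) <= (1, 0) -> finishes; pool += (3, 2) = (4, 2)
  T1 needs (4, 2) <= (4, 2) -> finishes; pool += (2, 0) = (6, 2)
  T5 needs (3, 2) <= (6, 2) -> finishes; pool += (1, 1) = (7, 3)
  T3 needs (7, 3) <= (7, 3) -> finishes; pool += (1, 0) = (8, 3)
  T6 needs (7, 3) <= (8, 3) -> finishes; pool += (0, 1) = (8, 4)
  T4 needs (8, 3) <= (8, 4) -> finishes; pool += (1, 2) = (9, 6)


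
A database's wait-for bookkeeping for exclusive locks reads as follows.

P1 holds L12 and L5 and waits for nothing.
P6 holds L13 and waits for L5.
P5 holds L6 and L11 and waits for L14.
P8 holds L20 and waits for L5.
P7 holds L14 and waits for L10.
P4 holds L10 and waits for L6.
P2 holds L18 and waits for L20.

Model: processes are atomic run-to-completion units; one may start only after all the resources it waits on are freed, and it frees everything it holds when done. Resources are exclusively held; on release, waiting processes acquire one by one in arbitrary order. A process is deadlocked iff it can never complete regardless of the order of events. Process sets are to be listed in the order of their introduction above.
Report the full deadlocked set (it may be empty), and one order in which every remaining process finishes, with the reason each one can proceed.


The deadlocked set is P5, P7 and P4.
Key observation: the wait chain closes on itself along P5 -> P7 -> P4 -> P5; no other process is dragged down with it.
One completion order for the rest: P1, P8, P2, P6.
Check, step by step:
  P1: no waits; runs immediately, freeing L12 and L5
  P8: everything it awaited (L5) is free; runs, freeing L20
  P2: everything it awaited (L20) is free; runs, freeing L18
  P6: everything it awaited (L5) is free; runs, freeing L13


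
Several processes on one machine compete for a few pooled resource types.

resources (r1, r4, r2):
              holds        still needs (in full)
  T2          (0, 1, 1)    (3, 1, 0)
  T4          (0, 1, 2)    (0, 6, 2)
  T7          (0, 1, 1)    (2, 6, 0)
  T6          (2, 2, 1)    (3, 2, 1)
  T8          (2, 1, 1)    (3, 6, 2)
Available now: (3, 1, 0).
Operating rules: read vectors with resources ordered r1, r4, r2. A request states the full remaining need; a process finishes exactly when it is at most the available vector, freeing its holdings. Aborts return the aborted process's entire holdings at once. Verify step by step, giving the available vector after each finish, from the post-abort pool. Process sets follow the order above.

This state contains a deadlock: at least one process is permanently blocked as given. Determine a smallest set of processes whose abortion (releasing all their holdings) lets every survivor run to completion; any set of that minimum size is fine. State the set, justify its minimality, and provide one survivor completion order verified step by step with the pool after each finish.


Minimum abort set: T4 and T8.
Key observation: no ordering could ever have run T7 before the abort of T4 and T8; with (2, 2, 3) back in the pool it fits at step 3.
Minimality, checking each single-abort alternative: T2 alone leaves T4 blocked (short on r4); T4 alone leaves T7 blocked (short on r4); T7 alone leaves T4 blocked (short on r4); T6 alone leaves T4 blocked (short on r4); T8 alone leaves T4 blocked (short on r4).
Survivors finish in the order: T6, T2, T7. Walking it through (pool after the aborts first):
  pool = (5, 3, 3)
  T6: need (3, 2, 1) fits (5, 3, 3); releases (2, 2, 1), pool now (7, 5, 4)
  T2: need (3, 1, 0) fits (7, 5, 4); releases (0, 1, 1), pool now (7, 6, 5)
  T7: need (2, 6, 0) fits (7, 6, 5); releases (0, 1, 1), pool now (7, 7, 6)


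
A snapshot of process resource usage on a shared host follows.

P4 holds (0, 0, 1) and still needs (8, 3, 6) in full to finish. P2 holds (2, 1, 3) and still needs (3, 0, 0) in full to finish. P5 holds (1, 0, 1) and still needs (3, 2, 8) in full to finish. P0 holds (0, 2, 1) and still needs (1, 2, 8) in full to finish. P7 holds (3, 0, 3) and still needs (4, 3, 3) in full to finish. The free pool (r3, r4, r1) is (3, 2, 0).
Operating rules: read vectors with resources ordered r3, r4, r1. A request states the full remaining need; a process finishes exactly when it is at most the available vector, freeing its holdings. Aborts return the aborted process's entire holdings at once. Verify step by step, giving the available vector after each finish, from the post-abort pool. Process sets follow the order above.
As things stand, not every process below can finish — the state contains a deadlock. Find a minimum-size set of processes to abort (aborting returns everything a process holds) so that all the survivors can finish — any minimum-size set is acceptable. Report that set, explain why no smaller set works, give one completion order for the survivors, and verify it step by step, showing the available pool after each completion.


Abort P0.
Key observation: the returned (0, 2, 1) from P0 is what brings P5 — unrunnable before, under any order — into play at step 4.
Minimality: the empty abort set fails — the state is deadlocked as it stands.
One survivor order: P2, P7, P4, P5. Step-by-step check (post-abort pool first):
  pool = (3, 4, 1)
  run P2 (needs (3, 0, 0), free (3, 4, 1)); after release of (2, 1, 3) the pool is (5, 5, 4)
  run P7 (needs (4, 3, 3), free (5, 5, 4)); after release of (3, 0, 3) the pool is (8, 5, 7)
  run P4 (needs (8, 3, 6), free (8, 5, 7)); after release of (0, 0, 1) the pool is (8, 5, 8)
  run P5 (needs (3, 2, 8), free (8, 5, 8)); after release of (1, 0, 1) the pool is (9, 5, 9)


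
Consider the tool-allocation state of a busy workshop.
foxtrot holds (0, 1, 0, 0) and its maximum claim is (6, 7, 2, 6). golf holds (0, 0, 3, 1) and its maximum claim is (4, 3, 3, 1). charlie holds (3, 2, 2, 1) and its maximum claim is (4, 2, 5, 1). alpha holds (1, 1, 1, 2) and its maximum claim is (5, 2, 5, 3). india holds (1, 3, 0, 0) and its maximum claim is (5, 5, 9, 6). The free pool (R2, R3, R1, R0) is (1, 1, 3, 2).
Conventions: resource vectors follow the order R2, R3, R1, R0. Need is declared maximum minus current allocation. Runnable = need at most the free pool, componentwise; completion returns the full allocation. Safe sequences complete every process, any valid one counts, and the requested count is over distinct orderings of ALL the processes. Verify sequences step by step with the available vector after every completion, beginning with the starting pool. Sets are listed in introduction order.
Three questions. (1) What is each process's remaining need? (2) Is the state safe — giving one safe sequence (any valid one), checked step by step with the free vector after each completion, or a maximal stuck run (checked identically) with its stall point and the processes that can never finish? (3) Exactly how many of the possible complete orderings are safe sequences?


(1) Remaining need (order R2, R3, R1, R0):
  foxtrot: (6, 6, 2, 6)
  golf: (4, 3, 0, 0)
  charlie: (1, 0, 3, 0)
  alpha: (4, 1, 4, 1)
  india: (4, 2, 9, 6)
(2) SAFE. One safe sequence: charlie, golf, alpha, india, foxtrot.
Key observation: at charlie the run first touches a limit — (1, 0, 3, 0) against (1, 1, 3, 2), exact on a resource it actually requests.
Step-by-step check:
  pool = (1, 1, 3, 2)
  charlie: need (1, 0, 3, 0) fits (1, 1, 3, 2); releases (3, 2, 2, 1), pool now (4, 3, 5, 3)
  golf: need (4, 3, 0, 0) fits (4, 3, 5, 3); releases (0, 0, 3, 1), pool now (4, 3, 8, 4)
  alpha: need (4, 1, 4, 1) fits (4, 3, 8, 4); releases (1, 1, 1, 2), pool now (5, 4, 9, 6)
  india: need (4, 2, 9, 6) fits (5, 4, 9, 6); releases (1, 3, 0, 0), pool now (6, 7, 9, 6)
  foxtrot: need (6, 6, 2, 6) fits (6, 7, 9, 6); releases (0, 1, 0, 0), pool now (6, 8, 9, 6)
(3) Precisely 2 of the possible complete orderings are safe sequences.


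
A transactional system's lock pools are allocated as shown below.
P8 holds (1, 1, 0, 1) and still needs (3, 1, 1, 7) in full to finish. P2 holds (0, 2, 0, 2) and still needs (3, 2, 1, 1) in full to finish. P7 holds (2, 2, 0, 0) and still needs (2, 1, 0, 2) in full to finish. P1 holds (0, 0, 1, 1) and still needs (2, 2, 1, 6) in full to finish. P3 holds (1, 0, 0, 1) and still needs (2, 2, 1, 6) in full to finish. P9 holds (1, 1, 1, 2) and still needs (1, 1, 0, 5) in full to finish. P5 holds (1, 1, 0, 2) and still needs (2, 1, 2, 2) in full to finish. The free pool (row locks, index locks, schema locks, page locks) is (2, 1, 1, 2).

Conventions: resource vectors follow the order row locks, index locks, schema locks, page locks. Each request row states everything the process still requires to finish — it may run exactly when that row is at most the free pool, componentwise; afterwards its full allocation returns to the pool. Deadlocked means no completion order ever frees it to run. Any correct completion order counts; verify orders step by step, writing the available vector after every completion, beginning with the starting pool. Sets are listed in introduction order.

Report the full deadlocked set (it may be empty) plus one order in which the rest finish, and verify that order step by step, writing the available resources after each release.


Deadlocked set: P8, P1, P3, P9 and P5.
Key observation: after P7, P2 the pool peaks at (4, 5, 1, 4), and each blocked process is short somewhere: P8 on page locks; P1 on page locks; P3 on page locks; P9 on page locks; P5 on schema locks.
One completion order for the rest: P7, P2. Verifying each step:
  pool = (2, 1, 1, 2)
  P7: need (2, 1, 0, 2) fits (2, 1, 1, 2); releases (2, 2, 0, 0), pool now (4, 3, 1, 2)
  P2: need (3, 2, 1, 1) fits (4, 3, 1, 2); releases (0, 2, 0, 2), pool now (4, 5, 1, 4)
The stuck group stays short no matter what:
  blocked: P8 wants (3, 1, 1, 7), pool (4, 5, 1, 4) — not enough page locks
  blocked: P1 wants (2, 2, 1, 6), pool (4, 5, 1, 4) — not enough page locks
  blocked: P3 wants (2, 2, 1, 6), pool (4, 5, 1, 4) — not enough page locks
  blocked: P9 wants (1, 1, 0, 5), pool (4, 5, 1, 4) — not enough page locks
  blocked: P5 wants (2, 1, 2, 2), pool (4, 5, 1, 4) — not enough schema locks


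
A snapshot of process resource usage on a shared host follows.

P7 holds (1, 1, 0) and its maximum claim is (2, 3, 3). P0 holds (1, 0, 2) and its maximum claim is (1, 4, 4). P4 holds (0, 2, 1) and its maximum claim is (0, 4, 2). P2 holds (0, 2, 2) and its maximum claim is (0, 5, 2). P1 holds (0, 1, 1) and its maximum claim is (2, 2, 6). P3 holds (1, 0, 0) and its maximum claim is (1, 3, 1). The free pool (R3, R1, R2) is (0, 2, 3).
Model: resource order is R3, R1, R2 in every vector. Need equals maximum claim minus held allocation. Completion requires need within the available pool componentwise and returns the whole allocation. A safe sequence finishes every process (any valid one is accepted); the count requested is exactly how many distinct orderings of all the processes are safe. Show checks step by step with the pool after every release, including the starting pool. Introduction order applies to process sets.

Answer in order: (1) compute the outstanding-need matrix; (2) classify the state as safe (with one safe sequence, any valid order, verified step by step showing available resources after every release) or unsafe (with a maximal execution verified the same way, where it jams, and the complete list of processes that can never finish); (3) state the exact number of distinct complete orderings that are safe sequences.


(1) Outstanding need per process (order R3, R1, R2):
  P7: (1, 2, 3)
  P0: (0, 4, 2)
  P4: (0, 2, 1)
  P2: (0, 3, 0)
  P1: (2, 1, 5)
  P3: (0, 3, 1)
(2) SAFE — a valid safe sequence is P4, P0, P3, P7, P2, P1.
Key observation: the order's first zero-slack moment is P4 ((0, 2, 1) needed, (0, 2, 3) free — a requested resource with nothing to spare).
Check, step by step:
  pool = (0, 2, 3)
  P4 needs (0, 2, 1) <= (0, 2, 3) -> finishes; pool += (0, 2, 1) = (0, 4, 4)
  P0 needs (0, 4, 2) <= (0, 4, 4) -> finishes; pool += (1, 0, 2) = (1, 4, 6)
  P3 needs (0, 3, 1) <= (1, 4, 6) -> finishes; pool += (1, 0, 0) = (2, 4, 6)
  P7 needs (1, 2, 3) <= (2, 4, 6) -> finishes; pool += (1, 1, 0) = (3, 5, 6)
  P2 needs (0, 3, 0) <= (3, 5, 6) -> finishes; pool += (0, 2, 2) = (3, 7, 8)
  P1 needs (2, 1, 5) <= (3, 7, 8) -> finishes; pool += (0, 1, 1) = (3, 8, 9)
(3) The exact count: 38 of the possible complete orderings are safe sequences.


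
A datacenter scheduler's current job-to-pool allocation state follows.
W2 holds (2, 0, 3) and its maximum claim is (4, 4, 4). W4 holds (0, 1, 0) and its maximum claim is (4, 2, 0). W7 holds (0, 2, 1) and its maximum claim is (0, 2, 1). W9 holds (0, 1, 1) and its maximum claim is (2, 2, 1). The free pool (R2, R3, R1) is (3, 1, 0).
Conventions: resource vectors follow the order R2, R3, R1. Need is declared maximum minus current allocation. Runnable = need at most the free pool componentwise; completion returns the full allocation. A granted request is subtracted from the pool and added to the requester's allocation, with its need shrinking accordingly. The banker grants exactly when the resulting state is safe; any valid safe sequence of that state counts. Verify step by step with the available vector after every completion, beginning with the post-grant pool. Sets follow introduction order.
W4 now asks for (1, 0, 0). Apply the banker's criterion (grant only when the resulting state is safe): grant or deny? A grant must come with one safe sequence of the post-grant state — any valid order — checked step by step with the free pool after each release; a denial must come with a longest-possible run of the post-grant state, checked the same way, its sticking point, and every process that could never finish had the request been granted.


GRANT. The post-grant state is safe; one safe sequence: W9, W7, W2, W4.
Key observation: even at the reduced pool (2, 1, 0), W9 fits immediately, so safety survives the grant.
Step-by-step check of the post-grant state:
  pool = (2, 1, 0)
  W9 needs (2, 1, 0) <= (2, 1, 0) -> finishes; pool += (0, 1, 1) = (2, 2, 1)
  W7 needs (0, 0, 0) <= (2, 2, 1) -> finishes; pool += (0, 2, 1) = (2, 4, 2)
  W2 needs (2, 4, 1) <= (2, 4, 2) -> finishes; pool += (2, 0, 3) = (4, 4, 5)
  W4 needs (3, 1, 0) <= (4, 4, 5) -> finishes; pool += (1, 1, 0) = (5, 5, 5)


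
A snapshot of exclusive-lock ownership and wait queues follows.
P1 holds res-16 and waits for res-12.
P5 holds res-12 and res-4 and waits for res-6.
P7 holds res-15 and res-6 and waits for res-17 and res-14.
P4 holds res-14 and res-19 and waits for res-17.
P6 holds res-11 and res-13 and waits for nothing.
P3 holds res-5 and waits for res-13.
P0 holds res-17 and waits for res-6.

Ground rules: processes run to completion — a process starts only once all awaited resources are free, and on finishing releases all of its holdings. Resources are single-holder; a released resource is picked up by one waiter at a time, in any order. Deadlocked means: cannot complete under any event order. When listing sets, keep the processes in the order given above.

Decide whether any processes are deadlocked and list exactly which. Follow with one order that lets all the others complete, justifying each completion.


Deadlocked: P1, P5, P7, P4 and P0.
Key observation: the waits loop around P7 -> P4 -> P0 -> P7 with no way out; P1 and P5 wait into the deadlock from upstream.
One completion order for the rest: P6, P3.
Check, step by step:
  P6 waits on nothing -> runs at once and releases res-11 and res-13
  P3 waits on res-13 — all released -> runs and releases res-5


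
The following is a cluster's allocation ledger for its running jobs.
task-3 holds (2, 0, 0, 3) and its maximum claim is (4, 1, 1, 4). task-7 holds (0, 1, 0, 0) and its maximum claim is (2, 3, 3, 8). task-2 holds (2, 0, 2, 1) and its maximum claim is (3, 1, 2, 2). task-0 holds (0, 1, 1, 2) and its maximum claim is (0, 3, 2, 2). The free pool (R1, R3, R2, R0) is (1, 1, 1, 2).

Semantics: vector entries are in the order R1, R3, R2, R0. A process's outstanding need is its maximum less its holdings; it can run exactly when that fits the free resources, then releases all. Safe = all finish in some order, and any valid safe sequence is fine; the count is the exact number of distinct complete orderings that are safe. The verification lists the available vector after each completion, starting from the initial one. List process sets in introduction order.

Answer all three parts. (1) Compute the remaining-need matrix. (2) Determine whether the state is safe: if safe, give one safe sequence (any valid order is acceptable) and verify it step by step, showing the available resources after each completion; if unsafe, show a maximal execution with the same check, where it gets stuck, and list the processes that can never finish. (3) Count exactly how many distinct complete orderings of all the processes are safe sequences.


(1) Remaining need (order R1, R3, R2, R0):
  task-3: (2, 1, 1, 1)
  task-7: (2, 2, 3, 8)
  task-2: (1, 1, 0, 1)
  task-0: (0, 2, 1, 0)
(2) The state is UNSAFE.
Key observation: even finishing task-2, task-3 leaves just (5, 1, 3, 6) free — too little R3 for any of the remaining processes.
A maximal execution: task-2, task-3 — then nothing else fits. Check, step by step:
  pool = (1, 1, 1, 2)
  task-2: need (1, 1, 0, 1) fits (1, 1, 1, 2); releases (2, 0, 2, 1), pool now (3, 1, 3, 3)
  task-3: need (2, 1, 1, 1) fits (3, 1, 3, 3); releases (2, 0, 0, 3), pool now (5, 1, 3, 6)
  task-7 still needs (2, 2, 3, 8) but only (5, 1, 3, 6) is free — short on R3 and R0
  task-0 still needs (0, 2, 1, 0) but only (5, 1, 3, 6) is free — short on R3
Processes that can never finish: task-7 and task-0.
(3) Precisely 0 of the possible complete orderings are safe sequences.


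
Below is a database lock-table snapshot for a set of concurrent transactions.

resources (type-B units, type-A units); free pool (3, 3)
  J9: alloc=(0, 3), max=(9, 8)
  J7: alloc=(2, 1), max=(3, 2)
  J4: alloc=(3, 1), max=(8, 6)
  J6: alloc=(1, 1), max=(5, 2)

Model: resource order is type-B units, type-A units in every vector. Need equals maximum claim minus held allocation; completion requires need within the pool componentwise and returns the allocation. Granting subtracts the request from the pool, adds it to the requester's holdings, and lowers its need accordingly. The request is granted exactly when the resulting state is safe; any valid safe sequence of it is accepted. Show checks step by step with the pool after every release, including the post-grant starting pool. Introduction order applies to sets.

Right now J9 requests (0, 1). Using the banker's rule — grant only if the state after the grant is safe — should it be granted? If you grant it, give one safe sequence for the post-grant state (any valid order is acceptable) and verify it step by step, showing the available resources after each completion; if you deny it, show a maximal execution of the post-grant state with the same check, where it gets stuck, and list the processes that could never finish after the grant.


DENY. Granting would leave the state unsafe.
Key observation: after J7, J6 the pool peaks at (6, 4), and each blocked process is short somewhere: J9 on type-B units; J4 on type-A units.
Pretend the grant happened; the run J7, J6 goes as far as possible. Check, step by step:
  pool = (3, 2)
  J7 needs (1, 1) <= (3, 2) -> finishes; pool += (2, 1) = (5, 3)
  J6 needs (4, 1) <= (5, 3) -> finishes; pool += (1, 1) = (6, 4)
  J9 still needs (9, 4) but only (6, 4) is free — short on type-B units
  J4 still needs (5, 5) but only (6, 4) is free — short on type-A units
Had the request been granted, J9 and J4 could never finish.


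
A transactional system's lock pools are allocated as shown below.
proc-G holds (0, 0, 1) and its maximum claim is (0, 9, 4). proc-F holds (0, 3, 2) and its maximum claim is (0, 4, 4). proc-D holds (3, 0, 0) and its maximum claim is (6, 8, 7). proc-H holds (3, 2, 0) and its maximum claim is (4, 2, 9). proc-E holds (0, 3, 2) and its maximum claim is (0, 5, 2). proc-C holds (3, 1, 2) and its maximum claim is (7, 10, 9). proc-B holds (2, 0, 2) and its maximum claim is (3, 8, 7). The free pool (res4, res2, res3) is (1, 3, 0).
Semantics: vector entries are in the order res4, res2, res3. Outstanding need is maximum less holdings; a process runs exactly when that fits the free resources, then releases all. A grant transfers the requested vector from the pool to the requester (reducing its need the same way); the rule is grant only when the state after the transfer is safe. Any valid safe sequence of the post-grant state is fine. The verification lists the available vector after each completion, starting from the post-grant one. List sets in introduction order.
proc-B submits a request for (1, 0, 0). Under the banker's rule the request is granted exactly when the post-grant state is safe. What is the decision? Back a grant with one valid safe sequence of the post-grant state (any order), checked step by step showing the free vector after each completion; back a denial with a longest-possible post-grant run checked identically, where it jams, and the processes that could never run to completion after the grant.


GRANT — the state after the grant stays safe, e.g. via proc-E, proc-F, proc-G, proc-B, proc-D, proc-C, proc-H.
Key observation: even at the reduced pool (0, 3, 0), proc-E fits immediately, so safety survives the grant.
Check on the post-grant state, step by step:
  pool = (0, 3, 0)
  proc-E needs (0, 2, 0) <= (0, 3, 0) -> finishes; pool += (0, 3, 2) = (0, 6, 2)
  proc-F needs (0, 1, 2) <= (0, 6, 2) -> finishes; pool += (0, 3, 2) = (0, 9, 4)
  proc-G needs (0, 9, 3) <= (0, 9, 4) -> finishes; pool += (0, 0, 1) = (0, 9, 5)
  proc-B needs (0, 8, 5) <= (0, 9, 5) -> finishes; pool += (3, 0, 2) = (3, 9, 7)
  proc-D needs (3, 8, 7) <= (3, 9, 7) -> finishes; pool += (3, 0, 0) = (6, 9, 7)
  proc-C needs (4, 9, 7) <= (6, 9, 7) -> finishes; pool += (3, 1, 2) = (9, 10, 9)
  proc-H needs (1, 0, 9) <= (9, 10, 9) -> finishes; pool += (3, 2, 0) = (12, 12, 9)


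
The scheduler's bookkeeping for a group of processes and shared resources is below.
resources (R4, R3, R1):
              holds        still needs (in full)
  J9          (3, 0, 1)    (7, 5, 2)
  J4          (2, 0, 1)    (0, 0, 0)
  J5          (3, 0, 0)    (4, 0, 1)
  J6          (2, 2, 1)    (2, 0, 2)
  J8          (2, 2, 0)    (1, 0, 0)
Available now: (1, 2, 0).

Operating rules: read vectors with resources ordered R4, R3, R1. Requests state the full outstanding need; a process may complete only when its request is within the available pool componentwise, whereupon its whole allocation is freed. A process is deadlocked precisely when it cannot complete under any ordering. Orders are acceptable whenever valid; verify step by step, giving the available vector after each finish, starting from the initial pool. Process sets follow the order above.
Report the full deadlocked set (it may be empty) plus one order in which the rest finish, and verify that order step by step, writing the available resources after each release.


Deadlocked set: J9 and J6.
Key observation: no order helps: past J4, J8, J5, the free pool tops out at (8, 4, 1), below what each blocked process needs in R1.
One completion order for the rest: J4, J8, J5. Step-by-step check:
  pool = (1, 2, 0)
  J4 needs (0, 0, 0) <= (1, 2, 0) -> finishes; pool += (2, 0, 1) = (3, 2, 1)
  J8 needs (1, 0, 0) <= (3, 2, 1) -> finishes; pool += (2, 2, 0) = (5, 4, 1)
  J5 needs (4, 0, 1) <= (5, 4, 1) -> finishes; pool += (3, 0, 0) = (8, 4, 1)
The blocked processes can never fit:
  blocked: J9 wants (7, 5, 2), pool (8, 4, 1) — not enough R3 and R1
  blocked: J6 wants (2, 0, 2), pool (8, 4, 1) — not enough R1


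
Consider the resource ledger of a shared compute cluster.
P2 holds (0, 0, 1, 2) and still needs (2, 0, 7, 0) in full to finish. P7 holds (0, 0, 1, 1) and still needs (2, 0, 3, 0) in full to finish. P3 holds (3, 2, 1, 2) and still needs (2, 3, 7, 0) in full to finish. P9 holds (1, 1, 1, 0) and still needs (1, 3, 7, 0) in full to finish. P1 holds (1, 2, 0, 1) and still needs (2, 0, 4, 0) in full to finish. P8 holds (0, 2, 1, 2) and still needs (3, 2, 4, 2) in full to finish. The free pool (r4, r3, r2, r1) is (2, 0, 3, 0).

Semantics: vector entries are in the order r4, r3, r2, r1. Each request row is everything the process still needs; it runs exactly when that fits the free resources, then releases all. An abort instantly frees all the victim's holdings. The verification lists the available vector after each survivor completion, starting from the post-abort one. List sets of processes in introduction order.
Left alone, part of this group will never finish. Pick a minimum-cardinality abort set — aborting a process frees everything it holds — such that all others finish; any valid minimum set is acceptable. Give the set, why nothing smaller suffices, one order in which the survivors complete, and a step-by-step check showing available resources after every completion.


Minimum abort set: P3 and P9.
Key observation: the returned (4, 3, 2, 2) from P3 and P9 is what brings P2 — unrunnable before, under any order — into play at step 4.
No one abort is enough; case by case: P2 alone leaves P3 blocked (short on r2); P7 alone leaves P2 blocked (short on r2); P3 alone leaves P2 blocked (short on r2); P9 alone leaves P2 blocked (short on r2); P1 alone leaves P2 blocked (short on r2); P8 alone leaves P2 blocked (short on r2).
The survivors complete as P1, P8, P7, P2. Step-by-step check (starting from the post-abort pool):
  pool = (6, 3, 5, 2)
  P1: need (2, 0, 4, 0) fits (6, 3, 5, 2); releases (1, 2, 0, 1), pool now (7, 5, 5, 3)
  P8: need (3, 2, 4, 2) fits (7, 5, 5, 3); releases (0, 2, 1, 2), pool now (7, 7, 6, 5)
  P7: need (2, 0, 3, 0) fits (7, 7, 6, 5); releases (0, 0, 1, 1), pool now (7, 7, 7, 6)
  P2: need (2, 0, 7, 0) fits (7, 7, 7, 6); releases (0, 0, 1, 2), pool now (7, 7, 8, 8)


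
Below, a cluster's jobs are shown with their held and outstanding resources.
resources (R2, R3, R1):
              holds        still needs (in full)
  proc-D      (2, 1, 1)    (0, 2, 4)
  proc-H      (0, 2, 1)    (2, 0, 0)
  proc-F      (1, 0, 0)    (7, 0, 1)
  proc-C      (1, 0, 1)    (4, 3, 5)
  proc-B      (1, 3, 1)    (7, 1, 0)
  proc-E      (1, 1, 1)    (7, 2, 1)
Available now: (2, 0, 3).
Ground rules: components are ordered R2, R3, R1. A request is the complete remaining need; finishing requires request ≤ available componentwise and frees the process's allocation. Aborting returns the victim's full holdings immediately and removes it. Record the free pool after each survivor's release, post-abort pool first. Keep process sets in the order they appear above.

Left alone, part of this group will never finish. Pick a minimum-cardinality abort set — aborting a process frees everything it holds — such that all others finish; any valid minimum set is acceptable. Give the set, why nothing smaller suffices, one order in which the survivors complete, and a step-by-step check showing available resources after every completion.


The answer: abort proc-F and proc-B.
Key observation: no ordering could ever have run proc-E before the abort of proc-F and proc-B; with (2, 3, 1) back in the pool it fits at step 4.
No one abort is enough; case by case: proc-D alone leaves proc-F blocked (short on R2); proc-H alone leaves proc-F blocked (short on R2); proc-F alone leaves proc-B blocked (short on R2); proc-C alone leaves proc-F blocked (short on R2); proc-B alone leaves proc-F blocked (short on R2); proc-E alone leaves proc-F blocked (short on R2).
The survivors complete as proc-H, proc-D, proc-C, proc-E. Verifying each step (starting from the post-abort pool):
  pool = (4, 3, 4)
  proc-H needs (2, 0, 0) <= (4, 3, 4) -> finishes; pool += (0, 2, 1) = (4, 5, 5)
  proc-D needs (0, 2, 4) <= (4, 5, 5) -> finishes; pool += (2, 1, 1) = (6, 6, 6)
  proc-C needs (4, 3, 5) <= (6, 6, 6) -> finishes; pool += (1, 0, 1) = (7, 6, 7)
  proc-E needs (7, 2, 1) <= (7, 6, 7) -> finishes; pool += (1, 1, 1) = (8, 7, 8)


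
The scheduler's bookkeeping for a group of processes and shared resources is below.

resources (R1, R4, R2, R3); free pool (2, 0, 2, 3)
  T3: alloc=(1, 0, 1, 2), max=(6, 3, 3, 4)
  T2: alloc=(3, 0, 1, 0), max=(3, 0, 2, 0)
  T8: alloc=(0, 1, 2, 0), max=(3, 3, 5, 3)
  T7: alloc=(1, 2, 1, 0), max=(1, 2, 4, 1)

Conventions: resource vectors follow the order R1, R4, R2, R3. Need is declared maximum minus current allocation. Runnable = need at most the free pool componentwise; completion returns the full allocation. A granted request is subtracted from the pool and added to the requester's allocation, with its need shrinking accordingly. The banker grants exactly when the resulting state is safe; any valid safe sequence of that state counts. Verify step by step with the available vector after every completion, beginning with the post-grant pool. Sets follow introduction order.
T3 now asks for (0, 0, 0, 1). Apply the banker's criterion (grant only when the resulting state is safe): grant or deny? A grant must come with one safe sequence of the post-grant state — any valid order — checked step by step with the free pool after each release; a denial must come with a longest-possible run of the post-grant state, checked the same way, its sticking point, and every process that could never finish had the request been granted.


DENY — the pretend-granted state is unsafe.
Key observation: after T2, T7 the pool peaks at (6, 2, 4, 2), and each blocked process is short somewhere: T3 on R4; T8 on R3.
After a pretend grant, a maximal execution: T2, T7 — then nothing else fits. Walking it through:
  pool = (2, 0, 2, 2)
  run T2 (needs (0, 0, 1, 0), free (2, 0, 2, 2)); after release of (3, 0, 1, 0) the pool is (5, 0, 3, 2)
  run T7 (needs (0, 0, 3, 1), free (5, 0, 3, 2)); after release of (1, 2, 1, 0) the pool is (6, 2, 4, 2)
  blocked: T3 wants (5, 3, 2, 1), pool (6, 2, 4, 2) — not enough R4
  blocked: T8 wants (3, 2, 3, 3), pool (6, 2, 4, 2) — not enough R3
Had the request been granted, T3 and T8 could never finish.


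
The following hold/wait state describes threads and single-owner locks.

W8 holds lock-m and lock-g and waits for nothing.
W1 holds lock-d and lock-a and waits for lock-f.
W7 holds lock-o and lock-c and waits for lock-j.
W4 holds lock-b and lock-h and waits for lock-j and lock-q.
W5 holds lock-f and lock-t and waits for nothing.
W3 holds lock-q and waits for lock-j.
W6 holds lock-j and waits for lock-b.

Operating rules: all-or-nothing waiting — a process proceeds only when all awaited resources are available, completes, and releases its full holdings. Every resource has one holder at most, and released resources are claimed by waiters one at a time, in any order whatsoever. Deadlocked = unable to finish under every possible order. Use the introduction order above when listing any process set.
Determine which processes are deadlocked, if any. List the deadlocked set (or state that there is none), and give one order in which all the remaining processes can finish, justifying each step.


The deadlocked set is W7, W4, W3 and W6.
Key observation: nobody on the ring W6 -> W4 -> W3 -> W6 can start until another member finishes, which never happens; W7 waits into the deadlock from upstream.
The rest can finish in the order W5, W1, W8.
Walking it through:
  run W5 (it waits on nothing); releases lock-f and lock-t
  run W1 (all its waits — lock-f — are resolved); releases lock-d and lock-a
  run W8 (it waits on nothing); releases lock-m and lock-g


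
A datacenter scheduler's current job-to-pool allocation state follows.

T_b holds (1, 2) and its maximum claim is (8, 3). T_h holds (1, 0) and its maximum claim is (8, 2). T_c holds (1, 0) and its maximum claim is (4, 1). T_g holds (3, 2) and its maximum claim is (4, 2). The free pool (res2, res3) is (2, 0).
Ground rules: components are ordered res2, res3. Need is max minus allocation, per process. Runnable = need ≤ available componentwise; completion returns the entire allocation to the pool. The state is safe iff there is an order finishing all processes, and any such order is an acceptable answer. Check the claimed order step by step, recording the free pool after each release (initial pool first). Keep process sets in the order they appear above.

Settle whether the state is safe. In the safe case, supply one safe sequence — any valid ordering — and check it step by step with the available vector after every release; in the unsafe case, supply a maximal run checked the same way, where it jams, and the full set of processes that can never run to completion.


The state is UNSAFE.
Key observation: the wall is res2: completing T_g, T_c brings the pool only to (6, 2), and all the rest need more.
The run T_g, T_c cannot be extended any further. Walking it through:
  pool = (2, 0)
  run T_g (needs (1, 0), free (2, 0)); after release of (3, 2) the pool is (5, 2)
  run T_c (needs (3, 1), free (5, 2)); after release of (1, 0) the pool is (6, 2)
  blocked: T_b wants (7, 1), pool (6, 2) — not enough res2
  blocked: T_h wants (7, 2), pool (6, 2) — not enough res2
Permanently blocked: T_b and T_h.


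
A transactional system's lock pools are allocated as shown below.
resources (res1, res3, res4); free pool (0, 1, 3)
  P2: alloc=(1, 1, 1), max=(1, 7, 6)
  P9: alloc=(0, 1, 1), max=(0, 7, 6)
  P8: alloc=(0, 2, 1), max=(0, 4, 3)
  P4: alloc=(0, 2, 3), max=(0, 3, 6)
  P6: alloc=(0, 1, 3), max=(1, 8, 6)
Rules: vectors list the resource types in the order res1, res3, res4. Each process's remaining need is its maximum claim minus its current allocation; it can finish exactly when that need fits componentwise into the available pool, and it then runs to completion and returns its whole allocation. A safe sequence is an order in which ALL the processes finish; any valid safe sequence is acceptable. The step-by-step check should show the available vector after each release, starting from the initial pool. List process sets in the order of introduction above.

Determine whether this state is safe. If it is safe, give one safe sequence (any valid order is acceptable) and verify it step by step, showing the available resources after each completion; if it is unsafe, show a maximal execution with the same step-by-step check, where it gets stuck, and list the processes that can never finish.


The state is UNSAFE.
Key observation: the wall is res3: completing P4, P8 brings the pool only to (0, 5, 7), and all the rest need more.
Going as far as possible: P4, P8; after that, nothing fits. Walking it through:
  pool = (0, 1, 3)
  run P4 (needs (0, 1, 3), free (0, 1, 3)); after release of (0, 2, 3) the pool is (0, 3, 6)
  run P8 (needs (0, 2, 2), free (0, 3, 6)); after release of (0, 2, 1) the pool is (0, 5, 7)
  P2 still needs (0, 6, 5) but only (0, 5, 7) is free — short on res3
  P9 still needs (0, 6, 5) but only (0, 5, 7) is free — short on res3
  P6 still needs (1, 7, 3) but only (0, 5, 7) is free — short on res1 and res3
Never able to finish: P2, P9 and P6.
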